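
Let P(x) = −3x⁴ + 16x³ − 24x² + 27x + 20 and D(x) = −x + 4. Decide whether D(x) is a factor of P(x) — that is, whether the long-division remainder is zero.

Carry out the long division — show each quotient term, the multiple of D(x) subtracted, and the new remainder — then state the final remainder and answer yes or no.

R(x) = 0, so D(x) is a factor of P(x). yes

Step 1: lead(−3x⁴ + 16x³ − 24x² + 27x + 20) ÷ lead(D) = −3x⁴ ÷ −x = 3x³. Subtract (3x³)·D = −3x⁴ + 12x³. Remainder: 4x³ − 24x² + 27x + 20.
Step 2: lead(4x³ − 24x² + 27x + 20) ÷ lead(D) = 4x³ ÷ −x = −4x². Subtract (−4x²)·D = 4x³ − 16x². Remainder: −8x² + 27x + 20.
Step 3: lead(−8x² + 27x + 20) ÷ lead(D) = −8x² ÷ −x = 8x. Subtract (8x)·D = −8x² + 32x. Remainder: −5x + 20.
Step 4: lead(−5x + 20) ÷ lead(D) = −5x ÷ −x = 5. Subtract (5)·D = −5x + 20. Remainder: 0.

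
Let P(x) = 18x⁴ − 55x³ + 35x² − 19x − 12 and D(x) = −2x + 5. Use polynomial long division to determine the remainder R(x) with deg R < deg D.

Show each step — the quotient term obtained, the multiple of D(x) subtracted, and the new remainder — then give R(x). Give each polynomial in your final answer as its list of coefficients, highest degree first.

R = [3]

Step 1: lead(18x⁴ − 55x³ + 35x² − 19x − 12) ÷ lead(D) = 18x⁴ ÷ −2x = −9x³. Subtract (−9x³)·D = 18x⁴ − 45x³. Remainder: −10x³ + 35x² − 19x − 12.
Step 2: lead(−10x³ + 35x² − 19x − 12) ÷ lead(D) = −10x³ ÷ −2x = 5x². Subtract (5x²)·D = −10x³ + 25x². Remainder: 10x² − 19x − 12.
Step 3: lead(10x² − 19x − 12) ÷ lead(D) = 10x² ÷ −2x = −5x. Subtract (−5x)·D = 10x² − 25x. Remainder: 6x − 12.
Step 4: lead(6x − 12) ÷ lead(D) = 6x ÷ −2x = −3. Subtract (−3)·D = 6x − 15. Remainder: 3.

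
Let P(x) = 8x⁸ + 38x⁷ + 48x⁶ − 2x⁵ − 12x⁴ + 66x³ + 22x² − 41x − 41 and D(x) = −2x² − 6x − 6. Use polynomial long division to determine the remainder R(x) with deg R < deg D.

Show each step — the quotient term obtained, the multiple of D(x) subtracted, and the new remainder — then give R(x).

R(x) = x + 1

Step 1: lead(8x⁸ + 38x⁷ + 48x⁶ − 2x⁵ − 12x⁴ + 66x³ + 22x² − 41x − 41) ÷ lead(D) = 8x⁸ ÷ −2x² = −4x⁶. Subtract (−4x⁶)·D = 8x⁸ + 24x⁷ + 24x⁶. Remainder: 14x⁷ + 24x⁶ − 2x⁵ − 12x⁴ + 66x³ + 22x² − 41x − 41.
Step 2: lead(14x⁷ + 24x⁶ − 2x⁵ − 12x⁴ + 66x³ + 22x² − 41x − 41) ÷ lead(D) = 14x⁷ ÷ −2x² = −7x⁵. Subtract (−7x⁵)·D = 14x⁷ + 42x⁶ + 42x⁵. Remainder: −18x⁶ − 44x⁵ − 12x⁴ + 66x³ + 22x² − 41x − 41.
Step 3: lead(−18x⁶ − 44x⁵ − 12x⁴ + 66x³ + 22x² − 41x − 41) ÷ lead(D) = −18x⁶ ÷ −2x² = 9x⁴. Subtract (9x⁴)·D = −18x⁶ − 54x⁵ − 54x⁴. Remainder: 10x⁵ + 42x⁴ + 66x³ + 22x² − 41x − 41.
Step 4: lead(10x⁵ + 42x⁴ + 66x³ + 22x² − 41x − 41) ÷ lead(D) = 10x⁵ ÷ −2x² = −5x³. Subtract (−5x³)·D = 10x⁵ + 30x⁴ + 30x³. Remainder: 12x⁴ + 36x³ + 22x² − 41x − 41.
Step 5: lead(12x⁴ + 36x³ + 22x² − 41x − 41) ÷ lead(D) = 12x⁴ ÷ −2x² = −6x². Subtract (−6x²)·D = 12x⁴ + 36x³ + 36x². Remainder: −14x² − 41x − 41.
Step 6: lead(−14x² − 41x − 41) ÷ lead(D) = −14x² ÷ −2x² = 7. Subtract (7)·D = −14x² − 42x − 42. Remainder: x + 1.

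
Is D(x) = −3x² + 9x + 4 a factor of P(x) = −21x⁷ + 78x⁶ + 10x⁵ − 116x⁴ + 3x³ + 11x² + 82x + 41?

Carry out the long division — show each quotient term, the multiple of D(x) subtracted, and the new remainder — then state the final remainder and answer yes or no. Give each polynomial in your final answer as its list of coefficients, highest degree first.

R = [-7, 5], so D(x) is not a factor of P(x). no

Step 1: lead(−21x⁷ + 78x⁶ + 10x⁵ − 116x⁴ + 3x³ + 11x² + 82x + 41) ÷ lead(D) = −21x⁷ ÷ −3x² = 7x⁵. Subtract (7x⁵)·D = −21x⁷ + 63x⁶ + 28x⁵. Remainder: 15x⁶ − 18x⁵ − 116x⁴ + 3x³ + 11x² + 82x + 41.
Step 2: lead(15x⁶ − 18x⁵ − 116x⁴ + 3x³ + 11x² + 82x + 41) ÷ lead(D) = 15x⁶ ÷ −3x² = −5x⁴. Subtract (−5x⁴)·D = 15x⁶ − 45x⁵ − 20x⁴. Remainder: 27x⁵ − 96x⁴ + 3x³ + 11x² + 82x + 41.
Step 3: lead(27x⁵ − 96x⁴ + 3x³ + 11x² + 82x + 41) ÷ lead(D) = 27x⁵ ÷ −3x² = −9x³. Subtract (−9x³)·D = 27x⁵ − 81x⁴ − 36x³. Remainder: −15x⁴ + 39x³ + 11x² + 82x + 41.
Step 4: lead(−15x⁴ + 39x³ + 11x² + 82x + 41) ÷ lead(D) = −15x⁴ ÷ −3x² = 5x². Subtract (5x²)·D = −15x⁴ + 45x³ + 20x². Remainder: −6x³ − 9x² + 82x + 41.
Step 5: lead(−6x³ − 9x² + 82x + 41) ÷ lead(D) = −6x³ ÷ −3x² = 2x. Subtract (2x)·D = −6x³ + 18x² + 8x. Remainder: −27x² + 74x + 41.
Step 6: lead(−27x² + 74x + 41) ÷ lead(D) = −27x² ÷ −3x² = 9. Subtract (9)·D = −27x² + 81x + 36. Remainder: −7x + 5.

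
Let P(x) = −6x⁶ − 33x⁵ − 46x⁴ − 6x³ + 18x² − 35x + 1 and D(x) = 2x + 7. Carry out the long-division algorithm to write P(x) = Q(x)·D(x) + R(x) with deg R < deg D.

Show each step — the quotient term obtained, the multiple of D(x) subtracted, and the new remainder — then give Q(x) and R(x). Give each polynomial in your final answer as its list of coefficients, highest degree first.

Step 1: lead(−6x⁶ − 33x⁵ − 46x⁴ − 6x³ + 18x² − 35x + 1) ÷ lead(D) = −6x⁶ ÷ 2x = −3x⁵. Subtract (−3x⁵)·D = −6x⁶ − 21x⁵. Remainder: −12x⁵ − 46x⁴ − 6x³ + 18x² − 35x + 1.
Step 2: lead(−12x⁵ − 46x⁴ − 6x³ + 18x² − 35x + 1) ÷ lead(D) = −12x⁵ ÷ 2x = −6x⁴. Subtract (−6x⁴)·D = −12x⁵ − 42x⁴. Remainder: −4x⁴ − 6x³ + 18x² − 35x + 1.
Step 3: lead(−4x⁴ − 6x³ + 18x² − 35x + 1) ÷ lead(D) = −4x⁴ ÷ 2x = −2x³. Subtract (−2x³)·D = −4x⁴ − 14x³. Remainder: 8x³ + 18x² − 35x + 1.
Step 4: lead(8x³ + 18x² − 35x + 1) ÷ lead(D) = 8x³ ÷ 2x = 4x². Subtract (4x²)·D = 8x³ + 28x². Remainder: −10x² − 35x + 1.
Step 5: lead(−10x² − 35x + 1) ÷ lead(D) = −10x² ÷ 2x = −5x. Subtract (−5x)·D = −10x² − 35x. Remainder: 1.

Q = [-3, -6, -2, 4, -5, 0]; R = [1]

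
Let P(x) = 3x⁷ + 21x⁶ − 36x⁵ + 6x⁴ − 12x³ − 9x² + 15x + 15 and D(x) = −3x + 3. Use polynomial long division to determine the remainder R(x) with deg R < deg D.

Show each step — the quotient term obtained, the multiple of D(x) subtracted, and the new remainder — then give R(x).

R(x) = 3

Step 1: lead(3x⁷ + 21x⁶ − 36x⁵ + 6x⁴ − 12x³ − 9x² + 15x + 15) ÷ lead(D) = 3x⁷ ÷ −3x = −x⁶. Subtract (−x⁶)·D = 3x⁷ − 3x⁶. Remainder: 24x⁶ − 36x⁵ + 6x⁴ − 12x³ − 9x² + 15x + 15.
Step 2: lead(24x⁶ − 36x⁵ + 6x⁴ − 12x³ − 9x² + 15x + 15) ÷ lead(D) = 24x⁶ ÷ −3x = −8x⁵. Subtract (−8x⁵)·D = 24x⁶ − 24x⁵. Remainder: −12x⁵ + 6x⁴ − 12x³ − 9x² + 15x + 15.
Step 3: lead(−12x⁵ + 6x⁴ − 12x³ − 9x² + 15x + 15) ÷ lead(D) = −12x⁵ ÷ −3x = 4x⁴. Subtract (4x⁴)·D = −12x⁵ + 12x⁴. Remainder: −6x⁴ − 12x³ − 9x² + 15x + 15.
Step 4: lead(−6x⁴ − 12x³ − 9x² + 15x + 15) ÷ lead(D) = −6x⁴ ÷ −3x = 2x³. Subtract (2x³)·D = −6x⁴ + 6x³. Remainder: −18x³ − 9x² + 15x + 15.
Step 5: lead(−18x³ − 9x² + 15x + 15) ÷ lead(D) = −18x³ ÷ −3x = 6x². Subtract (6x²)·D = −18x³ + 18x². Remainder: −27x² + 15x + 15.
Step 6: lead(−27x² + 15x + 15) ÷ lead(D) = −27x² ÷ −3x = 9x. Subtract (9x)·D = −27x² + 27x. Remainder: −12x + 15.
Step 7: lead(−12x + 15) ÷ lead(D) = −12x ÷ −3x = 4. Subtract (4)·D = −12x + 12. Remainder: 3.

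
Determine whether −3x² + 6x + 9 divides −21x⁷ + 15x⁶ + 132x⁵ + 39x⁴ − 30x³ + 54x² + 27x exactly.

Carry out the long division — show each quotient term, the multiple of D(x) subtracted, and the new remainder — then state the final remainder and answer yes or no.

R(x) = 0, so D(x) is a factor of P(x). yes

Step 1: lead(−21x⁷ + 15x⁶ + 132x⁵ + 39x⁴ − 30x³ + 54x² + 27x) ÷ lead(D) = −21x⁷ ÷ −3x² = 7x⁵. Subtract (7x⁵)·D = −21x⁷ + 42x⁶ + 63x⁵. Remainder: −27x⁶ + 69x⁵ + 39x⁴ − 30x³ + 54x² + 27x.
Step 2: lead(−27x⁶ + 69x⁵ + 39x⁴ − 30x³ + 54x² + 27x) ÷ lead(D) = −27x⁶ ÷ −3x² = 9x⁴. Subtract (9x⁴)·D = −27x⁶ + 54x⁵ + 81x⁴. Remainder: 15x⁵ − 42x⁴ − 30x³ + 54x² + 27x.
Step 3: lead(15x⁵ − 42x⁴ − 30x³ + 54x² + 27x) ÷ lead(D) = 15x⁵ ÷ −3x² = −5x³. Subtract (−5x³)·D = 15x⁵ − 30x⁴ − 45x³. Remainder: −12x⁴ + 15x³ + 54x² + 27x.
Step 4: lead(−12x⁴ + 15x³ + 54x² + 27x) ÷ lead(D) = −12x⁴ ÷ −3x² = 4x². Subtract (4x²)·D = −12x⁴ + 24x³ + 36x². Remainder: −9x³ + 18x² + 27x.
Step 5: lead(−9x³ + 18x² + 27x) ÷ lead(D) = −9x³ ÷ −3x² = 3x. Subtract (3x)·D = −9x³ + 18x² + 27x. Remainder: 0.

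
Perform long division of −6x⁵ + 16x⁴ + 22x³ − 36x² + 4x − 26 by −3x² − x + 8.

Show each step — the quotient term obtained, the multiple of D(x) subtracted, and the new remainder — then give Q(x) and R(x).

Step 1: lead(−6x⁵ + 16x⁴ + 22x³ − 36x² + 4x − 26) ÷ lead(D) = −6x⁵ ÷ −3x² = 2x³. Subtract (2x³)·D = −6x⁵ − 2x⁴ + 16x³. Remainder: 18x⁴ + 6x³ − 36x² + 4x − 26.
Step 2: lead(18x⁴ + 6x³ − 36x² + 4x − 26) ÷ lead(D) = 18x⁴ ÷ −3x² = −6x². Subtract (−6x²)·D = 18x⁴ + 6x³ − 48x². Remainder: 12x² + 4x − 26.
Step 3: lead(12x² + 4x − 26) ÷ lead(D) = 12x² ÷ −3x² = −4. Subtract (−4)·D = 12x² + 4x − 32. Remainder: 6.

Q(x) = 2x³ − 6x² − 4; R(x) = 6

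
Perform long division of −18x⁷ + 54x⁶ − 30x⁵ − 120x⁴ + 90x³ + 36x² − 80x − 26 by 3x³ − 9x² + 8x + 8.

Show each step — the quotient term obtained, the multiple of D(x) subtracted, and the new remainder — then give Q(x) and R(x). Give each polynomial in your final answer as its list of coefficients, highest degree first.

Q = [-6, 0, 6, -6, -4]; R = [6]

Step 1: lead(−18x⁷ + 54x⁶ − 30x⁵ − 120x⁴ + 90x³ + 36x² − 80x − 26) ÷ lead(D) = −18x⁷ ÷ 3x³ = −6x⁴. Subtract (−6x⁴)·D = −18x⁷ + 54x⁶ − 48x⁵ − 48x⁴. Remainder: 18x⁵ − 72x⁴ + 90x³ + 36x² − 80x − 26.
Step 2: lead(18x⁵ − 72x⁴ + 90x³ + 36x² − 80x − 26) ÷ lead(D) = 18x⁵ ÷ 3x³ = 6x². Subtract (6x²)·D = 18x⁵ − 54x⁴ + 48x³ + 48x². Remainder: −18x⁴ + 42x³ − 12x² − 80x − 26.
Step 3: lead(−18x⁴ + 42x³ − 12x² − 80x − 26) ÷ lead(D) = −18x⁴ ÷ 3x³ = −6x. Subtract (−6x)·D = −18x⁴ + 54x³ − 48x² − 48x. Remainder: −12x³ + 36x² − 32x − 26.
Step 4: lead(−12x³ + 36x² − 32x − 26) ÷ lead(D) = −12x³ ÷ 3x³ = −4. Subtract (−4)·D = −12x³ + 36x² − 32x − 32. Remainder: 6.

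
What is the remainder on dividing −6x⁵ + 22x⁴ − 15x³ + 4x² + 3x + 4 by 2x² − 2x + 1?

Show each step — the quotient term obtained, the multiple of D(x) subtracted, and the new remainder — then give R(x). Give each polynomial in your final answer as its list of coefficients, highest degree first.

Step 1: lead(−6x⁵ + 22x⁴ − 15x³ + 4x² + 3x + 4) ÷ lead(D) = −6x⁵ ÷ 2x² = −3x³. Subtract (−3x³)·D = −6x⁵ + 6x⁴ − 3x³. Remainder: 16x⁴ − 12x³ + 4x² + 3x + 4.
Step 2: lead(16x⁴ − 12x³ + 4x² + 3x + 4) ÷ lead(D) = 16x⁴ ÷ 2x² = 8x². Subtract (8x²)·D = 16x⁴ − 16x³ + 8x². Remainder: 4x³ − 4x² + 3x + 4.
Step 3: lead(4x³ − 4x² + 3x + 4) ÷ lead(D) = 4x³ ÷ 2x² = 2x. Subtract (2x)·D = 4x³ − 4x² + 2x. Remainder: x + 4.

R = [1, 4]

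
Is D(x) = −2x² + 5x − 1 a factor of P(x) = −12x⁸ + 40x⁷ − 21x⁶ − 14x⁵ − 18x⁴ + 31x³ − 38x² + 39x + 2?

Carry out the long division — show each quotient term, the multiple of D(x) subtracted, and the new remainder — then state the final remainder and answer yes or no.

R(x) = 9, so D(x) is not a factor of P(x). no

Step 1: lead(−12x⁸ + 40x⁷ − 21x⁶ − 14x⁵ − 18x⁴ + 31x³ − 38x² + 39x + 2) ÷ lead(D) = −12x⁸ ÷ −2x² = 6x⁶. Subtract (6x⁶)·D = −12x⁸ + 30x⁷ − 6x⁶. Remainder: 10x⁷ − 15x⁶ − 14x⁵ − 18x⁴ + 31x³ − 38x² + 39x + 2.
Step 2: lead(10x⁷ − 15x⁶ − 14x⁵ − 18x⁴ + 31x³ − 38x² + 39x + 2) ÷ lead(D) = 10x⁷ ÷ −2x² = −5x⁵. Subtract (−5x⁵)·D = 10x⁷ − 25x⁶ + 5x⁵. Remainder: 10x⁶ − 19x⁵ − 18x⁴ + 31x³ − 38x² + 39x + 2.
Step 3: lead(10x⁶ − 19x⁵ − 18x⁴ + 31x³ − 38x² + 39x + 2) ÷ lead(D) = 10x⁶ ÷ −2x² = −5x⁴. Subtract (−5x⁴)·D = 10x⁶ − 25x⁵ + 5x⁴. Remainder: 6x⁵ − 23x⁴ + 31x³ − 38x² + 39x + 2.
Step 4: lead(6x⁵ − 23x⁴ + 31x³ − 38x² + 39x + 2) ÷ lead(D) = 6x⁵ ÷ −2x² = −3x³. Subtract (−3x³)·D = 6x⁵ − 15x⁴ + 3x³. Remainder: −8x⁴ + 28x³ − 38x² + 39x + 2.
Step 5: lead(−8x⁴ + 28x³ − 38x² + 39x + 2) ÷ lead(D) = −8x⁴ ÷ −2x² = 4x². Subtract (4x²)·D = −8x⁴ + 20x³ − 4x². Remainder: 8x³ − 34x² + 39x + 2.
Step 6: lead(8x³ − 34x² + 39x + 2) ÷ lead(D) = 8x³ ÷ −2x² = −4x. Subtract (−4x)·D = 8x³ − 20x² + 4x. Remainder: −14x² + 35x + 2.
Step 7: lead(−14x² + 35x + 2) ÷ lead(D) = −14x² ÷ −2x² = 7. Subtract (7)·D = −14x² + 35x − 7. Remainder: 9.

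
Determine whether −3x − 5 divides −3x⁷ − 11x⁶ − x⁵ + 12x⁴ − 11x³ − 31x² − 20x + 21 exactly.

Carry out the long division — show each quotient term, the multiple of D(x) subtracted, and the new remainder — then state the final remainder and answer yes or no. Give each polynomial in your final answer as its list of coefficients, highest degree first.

R = [-4], so D(x) is not a factor of P(x). no

Step 1: lead(−3x⁷ − 11x⁶ − x⁵ + 12x⁴ − 11x³ − 31x² − 20x + 21) ÷ lead(D) = −3x⁷ ÷ −3x = x⁶. Subtract (x⁶)·D = −3x⁷ − 5x⁶. Remainder: −6x⁶ − x⁵ + 12x⁴ − 11x³ − 31x² − 20x + 21.
Step 2: lead(−6x⁶ − x⁵ + 12x⁴ − 11x³ − 31x² − 20x + 21) ÷ lead(D) = −6x⁶ ÷ −3x = 2x⁵. Subtract (2x⁵)·D = −6x⁶ − 10x⁵. Remainder: 9x⁵ + 12x⁴ − 11x³ − 31x² − 20x + 21.
Step 3: lead(9x⁵ + 12x⁴ − 11x³ − 31x² − 20x + 21) ÷ lead(D) = 9x⁵ ÷ −3x = −3x⁴. Subtract (−3x⁴)·D = 9x⁵ + 15x⁴. Remainder: −3x⁴ − 11x³ − 31x² − 20x + 21.
Step 4: lead(−3x⁴ − 11x³ − 31x² − 20x + 21) ÷ lead(D) = −3x⁴ ÷ −3x = x³. Subtract (x³)·D = −3x⁴ − 5x³. Remainder: −6x³ − 31x² − 20x + 21.
Step 5: lead(−6x³ − 31x² − 20x + 21) ÷ lead(D) = −6x³ ÷ −3x = 2x². Subtract (2x²)·D = −6x³ − 10x². Remainder: −21x² − 20x + 21.
Step 6: lead(−21x² − 20x + 21) ÷ lead(D) = −21x² ÷ −3x = 7x. Subtract (7x)·D = −21x² − 35x. Remainder: 15x + 21.
Step 7: lead(15x + 21) ÷ lead(D) = 15x ÷ −3x = −5. Subtract (−5)·D = 15x + 25. Remainder: −4.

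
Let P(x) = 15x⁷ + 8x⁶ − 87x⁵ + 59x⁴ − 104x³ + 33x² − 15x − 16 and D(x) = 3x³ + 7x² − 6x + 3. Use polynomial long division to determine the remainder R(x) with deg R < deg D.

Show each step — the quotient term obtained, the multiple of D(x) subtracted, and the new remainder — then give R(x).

Step 1: lead(15x⁷ + 8x⁶ − 87x⁵ + 59x⁴ − 104x³ + 33x² − 15x − 16) ÷ lead(D) = 15x⁷ ÷ 3x³ = 5x⁴. Subtract (5x⁴)·D = 15x⁷ + 35x⁶ − 30x⁵ + 15x⁴. Remainder: −27x⁶ − 57x⁵ + 44x⁴ − 104x³ + 33x² − 15x − 16.
Step 2: lead(−27x⁶ − 57x⁵ + 44x⁴ − 104x³ + 33x² − 15x − 16) ÷ lead(D) = −27x⁶ ÷ 3x³ = −9x³. Subtract (−9x³)·D = −27x⁶ − 63x⁵ + 54x⁴ − 27x³. Remainder: 6x⁵ − 10x⁴ − 77x³ + 33x² − 15x − 16.
Step 3: lead(6x⁵ − 10x⁴ − 77x³ + 33x² − 15x − 16) ÷ lead(D) = 6x⁵ ÷ 3x³ = 2x². Subtract (2x²)·D = 6x⁵ + 14x⁴ − 12x³ + 6x². Remainder: −24x⁴ − 65x³ + 27x² − 15x − 16.
Step 4: lead(−24x⁴ − 65x³ + 27x² − 15x − 16) ÷ lead(D) = −24x⁴ ÷ 3x³ = −8x. Subtract (−8x)·D = −24x⁴ − 56x³ + 48x² − 24x. Remainder: −9x³ − 21x² + 9x − 16.
Step 5: lead(−9x³ − 21x² + 9x − 16) ÷ lead(D) = −9x³ ÷ 3x³ = −3. Subtract (−3)·D = −9x³ − 21x² + 18x − 9. Remainder: −9x − 7.

R(x) = −9x − 7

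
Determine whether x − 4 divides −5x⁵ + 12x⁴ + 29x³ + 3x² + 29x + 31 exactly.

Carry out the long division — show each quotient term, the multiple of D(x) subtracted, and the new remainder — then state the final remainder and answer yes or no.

Step 1: lead(−5x⁵ + 12x⁴ + 29x³ + 3x² + 29x + 31) ÷ lead(D) = −5x⁵ ÷ x = −5x⁴. Subtract (−5x⁴)·D = −5x⁵ + 20x⁴. Remainder: −8x⁴ + 29x³ + 3x² + 29x + 31.
Step 2: lead(−8x⁴ + 29x³ + 3x² + 29x + 31) ÷ lead(D) = −8x⁴ ÷ x = −8x³. Subtract (−8x³)·D = −8x⁴ + 32x³. Remainder: −3x³ + 3x² + 29x + 31.
Step 3: lead(−3x³ + 3x² + 29x + 31) ÷ lead(D) = −3x³ ÷ x = −3x². Subtract (−3x²)·D = −3x³ + 12x². Remainder: −9x² + 29x + 31.
Step 4: lead(−9x² + 29x + 31) ÷ lead(D) = −9x² ÷ x = −9x. Subtract (−9x)·D = −9x² + 36x. Remainder: −7x + 31.
Step 5: lead(−7x + 31) ÷ lead(D) = −7x ÷ x = −7. Subtract (−7)·D = −7x + 28. Remainder: 3.

R(x) = 3, so D(x) is not a factor of P(x). no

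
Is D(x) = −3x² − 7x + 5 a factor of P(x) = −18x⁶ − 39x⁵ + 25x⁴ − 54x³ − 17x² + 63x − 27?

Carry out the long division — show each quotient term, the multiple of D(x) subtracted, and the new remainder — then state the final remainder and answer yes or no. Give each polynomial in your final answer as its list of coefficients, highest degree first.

R = [-7], so D(x) is not a factor of P(x). no

Step 1: lead(−18x⁶ − 39x⁵ + 25x⁴ − 54x³ − 17x² + 63x − 27) ÷ lead(D) = −18x⁶ ÷ −3x² = 6x⁴. Subtract (6x⁴)·D = −18x⁶ − 42x⁵ + 30x⁴. Remainder: 3x⁵ − 5x⁴ − 54x³ − 17x² + 63x − 27.
Step 2: lead(3x⁵ − 5x⁴ − 54x³ − 17x² + 63x − 27) ÷ lead(D) = 3x⁵ ÷ −3x² = −x³. Subtract (−x³)·D = 3x⁵ + 7x⁴ − 5x³. Remainder: −12x⁴ − 49x³ − 17x² + 63x − 27.
Step 3: lead(−12x⁴ − 49x³ − 17x² + 63x − 27) ÷ lead(D) = −12x⁴ ÷ −3x² = 4x². Subtract (4x²)·D = −12x⁴ − 28x³ + 20x². Remainder: −21x³ − 37x² + 63x − 27.
Step 4: lead(−21x³ − 37x² + 63x − 27) ÷ lead(D) = −21x³ ÷ −3x² = 7x. Subtract (7x)·D = −21x³ − 49x² + 35x. Remainder: 12x² + 28x − 27.
Step 5: lead(12x² + 28x − 27) ÷ lead(D) = 12x² ÷ −3x² = −4. Subtract (−4)·D = 12x² + 28x − 20. Remainder: −7.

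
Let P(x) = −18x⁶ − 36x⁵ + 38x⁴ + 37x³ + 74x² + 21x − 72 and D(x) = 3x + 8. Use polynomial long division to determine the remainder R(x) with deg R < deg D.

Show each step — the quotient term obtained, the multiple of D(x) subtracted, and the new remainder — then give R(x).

Step 1: lead(−18x⁶ − 36x⁵ + 38x⁴ + 37x³ + 74x² + 21x − 72) ÷ lead(D) = −18x⁶ ÷ 3x = −6x⁵. Subtract (−6x⁵)·D = −18x⁶ − 48x⁵. Remainder: 12x⁵ + 38x⁴ + 37x³ + 74x² + 21x − 72.
Step 2: lead(12x⁵ + 38x⁴ + 37x³ + 74x² + 21x − 72) ÷ lead(D) = 12x⁵ ÷ 3x = 4x⁴. Subtract (4x⁴)·D = 12x⁵ + 32x⁴. Remainder: 6x⁴ + 37x³ + 74x² + 21x − 72.
Step 3: lead(6x⁴ + 37x³ + 74x² + 21x − 72) ÷ lead(D) = 6x⁴ ÷ 3x = 2x³. Subtract (2x³)·D = 6x⁴ + 16x³. Remainder: 21x³ + 74x² + 21x − 72.
Step 4: lead(21x³ + 74x² + 21x − 72) ÷ lead(D) = 21x³ ÷ 3x = 7x². Subtract (7x²)·D = 21x³ + 56x². Remainder: 18x² + 21x − 72.
Step 5: lead(18x² + 21x − 72) ÷ lead(D) = 18x² ÷ 3x = 6x. Subtract (6x)·D = 18x² + 48x. Remainder: −27x − 72.
Step 6: lead(−27x − 72) ÷ lead(D) = −27x ÷ 3x = −9. Subtract (−9)·D = −27x − 72. Remainder: 0.

R(x) = 0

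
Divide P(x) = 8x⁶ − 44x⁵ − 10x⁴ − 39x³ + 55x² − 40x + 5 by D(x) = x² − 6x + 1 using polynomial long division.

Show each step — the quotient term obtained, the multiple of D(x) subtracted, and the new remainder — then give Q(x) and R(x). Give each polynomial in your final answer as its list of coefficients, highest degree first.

Step 1: lead(8x⁶ − 44x⁵ − 10x⁴ − 39x³ + 55x² − 40x + 5) ÷ lead(D) = 8x⁶ ÷ x² = 8x⁴. Subtract (8x⁴)·D = 8x⁶ − 48x⁵ + 8x⁴. Remainder: 4x⁵ − 18x⁴ − 39x³ + 55x² − 40x + 5.
Step 2: lead(4x⁵ − 18x⁴ − 39x³ + 55x² − 40x + 5) ÷ lead(D) = 4x⁵ ÷ x² = 4x³. Subtract (4x³)·D = 4x⁵ − 24x⁴ + 4x³. Remainder: 6x⁴ − 43x³ + 55x² − 40x + 5.
Step 3: lead(6x⁴ − 43x³ + 55x² − 40x + 5) ÷ lead(D) = 6x⁴ ÷ x² = 6x². Subtract (6x²)·D = 6x⁴ − 36x³ + 6x². Remainder: −7x³ + 49x² − 40x + 5.
Step 4: lead(−7x³ + 49x² − 40x + 5) ÷ lead(D) = −7x³ ÷ x² = −7x. Subtract (−7x)·D = −7x³ + 42x² − 7x. Remainder: 7x² − 33x + 5.
Step 5: lead(7x² − 33x + 5) ÷ lead(D) = 7x² ÷ x² = 7. Subtract (7)·D = 7x² − 42x + 7. Remainder: 9x − 2.

Q = [8, 4, 6, -7, 7]; R = [9, -2]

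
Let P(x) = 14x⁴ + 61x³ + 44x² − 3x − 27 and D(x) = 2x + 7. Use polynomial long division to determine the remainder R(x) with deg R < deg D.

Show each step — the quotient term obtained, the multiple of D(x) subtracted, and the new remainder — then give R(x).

R(x) = 8

Step 1: lead(14x⁴ + 61x³ + 44x² − 3x − 27) ÷ lead(D) = 14x⁴ ÷ 2x = 7x³. Subtract (7x³)·D = 14x⁴ + 49x³. Remainder: 12x³ + 44x² − 3x − 27.
Step 2: lead(12x³ + 44x² − 3x − 27) ÷ lead(D) = 12x³ ÷ 2x = 6x². Subtract (6x²)·D = 12x³ + 42x². Remainder: 2x² − 3x − 27.
Step 3: lead(2x² − 3x − 27) ÷ lead(D) = 2x² ÷ 2x = x. Subtract (x)·D = 2x² + 7x. Remainder: −10x − 27.
Step 4: lead(−10x − 27) ÷ lead(D) = −10x ÷ 2x = −5. Subtract (−5)·D = −10x − 35. Remainder: 8.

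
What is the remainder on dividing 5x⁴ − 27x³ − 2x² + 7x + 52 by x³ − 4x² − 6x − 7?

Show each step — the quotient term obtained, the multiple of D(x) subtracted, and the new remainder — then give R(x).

Step 1: lead(5x⁴ − 27x³ − 2x² + 7x + 52) ÷ lead(D) = 5x⁴ ÷ x³ = 5x. Subtract (5x)·D = 5x⁴ − 20x³ − 30x² − 35x. Remainder: −7x³ + 28x² + 42x + 52.
Step 2: lead(−7x³ + 28x² + 42x + 52) ÷ lead(D) = −7x³ ÷ x³ = −7. Subtract (−7)·D = −7x³ + 28x² + 42x + 49. Remainder: 3.

R(x) = 3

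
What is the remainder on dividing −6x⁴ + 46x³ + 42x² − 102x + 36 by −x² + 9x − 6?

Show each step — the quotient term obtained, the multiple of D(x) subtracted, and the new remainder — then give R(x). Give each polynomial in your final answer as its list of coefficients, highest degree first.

Step 1: lead(−6x⁴ + 46x³ + 42x² − 102x + 36) ÷ lead(D) = −6x⁴ ÷ −x² = 6x². Subtract (6x²)·D = −6x⁴ + 54x³ − 36x². Remainder: −8x³ + 78x² − 102x + 36.
Step 2: lead(−8x³ + 78x² − 102x + 36) ÷ lead(D) = −8x³ ÷ −x² = 8x. Subtract (8x)·D = −8x³ + 72x² − 48x. Remainder: 6x² − 54x + 36.
Step 3: lead(6x² − 54x + 36) ÷ lead(D) = 6x² ÷ −x² = −6. Subtract (−6)·D = 6x² − 54x + 36. Remainder: 0.

R = [0]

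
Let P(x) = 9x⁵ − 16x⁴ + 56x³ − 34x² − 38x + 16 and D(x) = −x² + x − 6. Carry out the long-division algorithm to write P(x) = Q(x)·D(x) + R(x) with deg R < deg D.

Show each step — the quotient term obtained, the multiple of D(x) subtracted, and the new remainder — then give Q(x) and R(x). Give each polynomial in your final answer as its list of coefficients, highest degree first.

Step 1: lead(9x⁵ − 16x⁴ + 56x³ − 34x² − 38x + 16) ÷ lead(D) = 9x⁵ ÷ −x² = −9x³. Subtract (−9x³)·D = 9x⁵ − 9x⁴ + 54x³. Remainder: −7x⁴ + 2x³ − 34x² − 38x + 16.
Step 2: lead(−7x⁴ + 2x³ − 34x² − 38x + 16) ÷ lead(D) = −7x⁴ ÷ −x² = 7x². Subtract (7x²)·D = −7x⁴ + 7x³ − 42x². Remainder: −5x³ + 8x² − 38x + 16.
Step 3: lead(−5x³ + 8x² − 38x + 16) ÷ lead(D) = −5x³ ÷ −x² = 5x. Subtract (5x)·D = −5x³ + 5x² − 30x. Remainder: 3x² − 8x + 16.
Step 4: lead(3x² − 8x + 16) ÷ lead(D) = 3x² ÷ −x² = −3. Subtract (−3)·D = 3x² − 3x + 18. Remainder: −5x − 2.

Q = [-9, 7, 5, -3]; R = [-5, -2]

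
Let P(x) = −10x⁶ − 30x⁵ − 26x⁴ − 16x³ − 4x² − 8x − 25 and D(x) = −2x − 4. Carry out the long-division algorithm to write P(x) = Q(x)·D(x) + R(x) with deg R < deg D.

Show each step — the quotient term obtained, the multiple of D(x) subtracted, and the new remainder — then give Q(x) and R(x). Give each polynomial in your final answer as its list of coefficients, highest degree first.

Step 1: lead(−10x⁶ − 30x⁵ − 26x⁴ − 16x³ − 4x² − 8x − 25) ÷ lead(D) = −10x⁶ ÷ −2x = 5x⁵. Subtract (5x⁵)·D = −10x⁶ − 20x⁵. Remainder: −10x⁵ − 26x⁴ − 16x³ − 4x² − 8x − 25.
Step 2: lead(−10x⁵ − 26x⁴ − 16x³ − 4x² − 8x − 25) ÷ lead(D) = −10x⁵ ÷ −2x = 5x⁴. Subtract (5x⁴)·D = −10x⁵ − 20x⁴. Remainder: −6x⁴ − 16x³ − 4x² − 8x − 25.
Step 3: lead(−6x⁴ − 16x³ − 4x² − 8x − 25) ÷ lead(D) = −6x⁴ ÷ −2x = 3x³. Subtract (3x³)·D = −6x⁴ − 12x³. Remainder: −4x³ − 4x² − 8x − 25.
Step 4: lead(−4x³ − 4x² − 8x − 25) ÷ lead(D) = −4x³ ÷ −2x = 2x². Subtract (2x²)·D = −4x³ − 8x². Remainder: 4x² − 8x − 25.
Step 5: lead(4x² − 8x − 25) ÷ lead(D) = 4x² ÷ −2x = −2x. Subtract (−2x)·D = 4x² + 8x. Remainder: −16x − 25.
Step 6: lead(−16x − 25) ÷ lead(D) = −16x ÷ −2x = 8. Subtract (8)·D = −16x − 32. Remainder: 7.

Q = [5, 5, 3, 2, -2, 8]; R = [7]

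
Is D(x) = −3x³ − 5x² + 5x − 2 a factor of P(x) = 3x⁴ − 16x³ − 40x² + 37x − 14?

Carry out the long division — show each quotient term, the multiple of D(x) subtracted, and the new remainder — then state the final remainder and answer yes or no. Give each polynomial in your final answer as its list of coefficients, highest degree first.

R = [0], so D(x) is a factor of P(x). yes

Step 1: lead(3x⁴ − 16x³ − 40x² + 37x − 14) ÷ lead(D) = 3x⁴ ÷ −3x³ = −x. Subtract (−x)·D = 3x⁴ + 5x³ − 5x² + 2x. Remainder: −21x³ − 35x² + 35x − 14.
Step 2: lead(−21x³ − 35x² + 35x − 14) ÷ lead(D) = −21x³ ÷ −3x³ = 7. Subtract (7)·D = −21x³ − 35x² + 35x − 14. Remainder: 0.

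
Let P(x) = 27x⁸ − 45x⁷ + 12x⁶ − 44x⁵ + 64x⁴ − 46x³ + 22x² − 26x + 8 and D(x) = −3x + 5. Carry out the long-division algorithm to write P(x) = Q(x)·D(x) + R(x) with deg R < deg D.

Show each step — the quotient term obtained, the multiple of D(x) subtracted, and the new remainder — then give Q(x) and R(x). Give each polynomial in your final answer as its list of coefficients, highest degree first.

Step 1: lead(27x⁸ − 45x⁷ + 12x⁶ − 44x⁵ + 64x⁴ − 46x³ + 22x² − 26x + 8) ÷ lead(D) = 27x⁸ ÷ −3x = −9x⁷. Subtract (−9x⁷)·D = 27x⁸ − 45x⁷. Remainder: 12x⁶ − 44x⁵ + 64x⁴ − 46x³ + 22x² − 26x + 8.
Step 2: lead(12x⁶ − 44x⁵ + 64x⁴ − 46x³ + 22x² − 26x + 8) ÷ lead(D) = 12x⁶ ÷ −3x = −4x⁵. Subtract (−4x⁵)·D = 12x⁶ − 20x⁵. Remainder: −24x⁵ + 64x⁴ − 46x³ + 22x² − 26x + 8.
Step 3: lead(−24x⁵ + 64x⁴ − 46x³ + 22x² − 26x + 8) ÷ lead(D) = −24x⁵ ÷ −3x = 8x⁴. Subtract (8x⁴)·D = −24x⁵ + 40x⁴. Remainder: 24x⁴ − 46x³ + 22x² − 26x + 8.
Step 4: lead(24x⁴ − 46x³ + 22x² − 26x + 8) ÷ lead(D) = 24x⁴ ÷ −3x = −8x³. Subtract (−8x³)·D = 24x⁴ − 40x³. Remainder: −6x³ + 22x² − 26x + 8.
Step 5: lead(−6x³ + 22x² − 26x + 8) ÷ lead(D) = −6x³ ÷ −3x = 2x². Subtract (2x²)·D = −6x³ + 10x². Remainder: 12x² − 26x + 8.
Step 6: lead(12x² − 26x + 8) ÷ lead(D) = 12x² ÷ −3x = −4x. Subtract (−4x)·D = 12x² − 20x. Remainder: −6x + 8.
Step 7: lead(−6x + 8) ÷ lead(D) = −6x ÷ −3x = 2. Subtract (2)·D = −6x + 10. Remainder: −2.

Q = [-9, 0, -4, 8, -8, 2, -4, 2]; R = [-2]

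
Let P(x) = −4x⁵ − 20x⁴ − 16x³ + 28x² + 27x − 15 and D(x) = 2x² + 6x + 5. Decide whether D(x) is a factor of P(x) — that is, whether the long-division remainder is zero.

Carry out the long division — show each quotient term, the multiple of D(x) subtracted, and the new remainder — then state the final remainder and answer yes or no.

Step 1: lead(−4x⁵ − 20x⁴ − 16x³ + 28x² + 27x − 15) ÷ lead(D) = −4x⁵ ÷ 2x² = −2x³. Subtract (−2x³)·D = −4x⁵ − 12x⁴ − 10x³. Remainder: −8x⁴ − 6x³ + 28x² + 27x − 15.
Step 2: lead(−8x⁴ − 6x³ + 28x² + 27x − 15) ÷ lead(D) = −8x⁴ ÷ 2x² = −4x². Subtract (−4x²)·D = −8x⁴ − 24x³ − 20x². Remainder: 18x³ + 48x² + 27x − 15.
Step 3: lead(18x³ + 48x² + 27x − 15) ÷ lead(D) = 18x³ ÷ 2x² = 9x. Subtract (9x)·D = 18x³ + 54x² + 45x. Remainder: −6x² − 18x − 15.
Step 4: lead(−6x² − 18x − 15) ÷ lead(D) = −6x² ÷ 2x² = −3. Subtract (−3)·D = −6x² − 18x − 15. Remainder: 0.

R(x) = 0, so D(x) is a factor of P(x). yes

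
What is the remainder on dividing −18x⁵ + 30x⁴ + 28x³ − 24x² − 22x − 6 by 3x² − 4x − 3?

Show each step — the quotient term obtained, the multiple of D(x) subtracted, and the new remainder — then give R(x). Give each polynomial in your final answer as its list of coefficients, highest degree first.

R = [4, 0]

Step 1: lead(−18x⁵ + 30x⁴ + 28x³ − 24x² − 22x − 6) ÷ lead(D) = −18x⁵ ÷ 3x² = −6x³. Subtract (−6x³)·D = −18x⁵ + 24x⁴ + 18x³. Remainder: 6x⁴ + 10x³ − 24x² − 22x − 6.
Step 2: lead(6x⁴ + 10x³ − 24x² − 22x − 6) ÷ lead(D) = 6x⁴ ÷ 3x² = 2x². Subtract (2x²)·D = 6x⁴ − 8x³ − 6x². Remainder: 18x³ − 18x² − 22x − 6.
Step 3: lead(18x³ − 18x² − 22x − 6) ÷ lead(D) = 18x³ ÷ 3x² = 6x. Subtract (6x)·D = 18x³ − 24x² − 18x. Remainder: 6x² − 4x − 6.
Step 4: lead(6x² − 4x − 6) ÷ lead(D) = 6x² ÷ 3x² = 2. Subtract (2)·D = 6x² − 8x − 6. Remainder: 4x.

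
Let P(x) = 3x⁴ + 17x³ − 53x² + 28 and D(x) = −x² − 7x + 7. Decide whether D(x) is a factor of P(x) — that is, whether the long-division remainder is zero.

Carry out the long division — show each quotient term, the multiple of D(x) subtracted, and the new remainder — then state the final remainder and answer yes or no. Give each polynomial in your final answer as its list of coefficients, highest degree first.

Step 1: lead(3x⁴ + 17x³ − 53x² + 28) ÷ lead(D) = 3x⁴ ÷ −x² = −3x². Subtract (−3x²)·D = 3x⁴ + 21x³ − 21x². Remainder: −4x³ − 32x² + 28.
Step 2: lead(−4x³ − 32x² + 28) ÷ lead(D) = −4x³ ÷ −x² = 4x. Subtract (4x)·D = −4x³ − 28x² + 28x. Remainder: −4x² − 28x + 28.
Step 3: lead(−4x² − 28x + 28) ÷ lead(D) = −4x² ÷ −x² = 4. Subtract (4)·D = −4x² − 28x + 28. Remainder: 0.

R = [0], so D(x) is a factor of P(x). yes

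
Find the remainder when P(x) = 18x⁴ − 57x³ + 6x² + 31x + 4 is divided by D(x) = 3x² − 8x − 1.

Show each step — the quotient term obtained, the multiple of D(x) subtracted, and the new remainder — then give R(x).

Step 1: lead(18x⁴ − 57x³ + 6x² + 31x + 4) ÷ lead(D) = 18x⁴ ÷ 3x² = 6x². Subtract (6x²)·D = 18x⁴ − 48x³ − 6x². Remainder: −9x³ + 12x² + 31x + 4.
Step 2: lead(−9x³ + 12x² + 31x + 4) ÷ lead(D) = −9x³ ÷ 3x² = −3x. Subtract (−3x)·D = −9x³ + 24x² + 3x. Remainder: −12x² + 28x + 4.
Step 3: lead(−12x² + 28x + 4) ÷ lead(D) = −12x² ÷ 3x² = −4. Subtract (−4)·D = −12x² + 32x + 4. Remainder: −4x.

R(x) = −4x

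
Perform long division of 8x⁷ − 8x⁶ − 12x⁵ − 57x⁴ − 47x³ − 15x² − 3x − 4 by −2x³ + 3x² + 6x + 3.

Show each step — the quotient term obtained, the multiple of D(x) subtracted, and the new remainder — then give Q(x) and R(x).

Step 1: lead(8x⁷ − 8x⁶ − 12x⁵ − 57x⁴ − 47x³ − 15x² − 3x − 4) ÷ lead(D) = 8x⁷ ÷ −2x³ = −4x⁴. Subtract (−4x⁴)·D = 8x⁷ − 12x⁶ − 24x⁵ − 12x⁴. Remainder: 4x⁶ + 12x⁵ − 45x⁴ − 47x³ − 15x² − 3x − 4.
Step 2: lead(4x⁶ + 12x⁵ − 45x⁴ − 47x³ − 15x² − 3x − 4) ÷ lead(D) = 4x⁶ ÷ −2x³ = −2x³. Subtract (−2x³)·D = 4x⁶ − 6x⁵ − 12x⁴ − 6x³. Remainder: 18x⁵ − 33x⁴ − 41x³ − 15x² − 3x − 4.
Step 3: lead(18x⁵ − 33x⁴ − 41x³ − 15x² − 3x − 4) ÷ lead(D) = 18x⁵ ÷ −2x³ = −9x². Subtract (−9x²)·D = 18x⁵ − 27x⁴ − 54x³ − 27x². Remainder: −6x⁴ + 13x³ + 12x² − 3x − 4.
Step 4: lead(−6x⁴ + 13x³ + 12x² − 3x − 4) ÷ lead(D) = −6x⁴ ÷ −2x³ = 3x. Subtract (3x)·D = −6x⁴ + 9x³ + 18x² + 9x. Remainder: 4x³ − 6x² − 12x − 4.
Step 5: lead(4x³ − 6x² − 12x − 4) ÷ lead(D) = 4x³ ÷ −2x³ = −2. Subtract (−2)·D = 4x³ − 6x² − 12x − 6. Remainder: 2.

Q(x) = −4x⁴ − 2x³ − 9x² + 3x − 2; R(x) = 2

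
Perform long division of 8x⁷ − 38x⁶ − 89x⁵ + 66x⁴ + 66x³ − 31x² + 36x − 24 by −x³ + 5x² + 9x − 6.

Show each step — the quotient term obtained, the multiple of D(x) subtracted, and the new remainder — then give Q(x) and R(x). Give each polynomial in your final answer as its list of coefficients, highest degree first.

Q = [-8, -2, 7, -1, 4]; R = [-6, 0]

Step 1: lead(8x⁷ − 38x⁶ − 89x⁵ + 66x⁴ + 66x³ − 31x² + 36x − 24) ÷ lead(D) = 8x⁷ ÷ −x³ = −8x⁴. Subtract (−8x⁴)·D = 8x⁷ − 40x⁶ − 72x⁵ + 48x⁴. Remainder: 2x⁶ − 17x⁵ + 18x⁴ + 66x³ − 31x² + 36x − 24.
Step 2: lead(2x⁶ − 17x⁵ + 18x⁴ + 66x³ − 31x² + 36x − 24) ÷ lead(D) = 2x⁶ ÷ −x³ = −2x³. Subtract (−2x³)·D = 2x⁶ − 10x⁵ − 18x⁴ + 12x³. Remainder: −7x⁵ + 36x⁴ + 54x³ − 31x² + 36x − 24.
Step 3: lead(−7x⁵ + 36x⁴ + 54x³ − 31x² + 36x − 24) ÷ lead(D) = −7x⁵ ÷ −x³ = 7x². Subtract (7x²)·D = −7x⁵ + 35x⁴ + 63x³ − 42x². Remainder: x⁴ − 9x³ + 11x² + 36x − 24.
Step 4: lead(x⁴ − 9x³ + 11x² + 36x − 24) ÷ lead(D) = x⁴ ÷ −x³ = −x. Subtract (−x)·D = x⁴ − 5x³ − 9x² + 6x. Remainder: −4x³ + 20x² + 30x − 24.
Step 5: lead(−4x³ + 20x² + 30x − 24) ÷ lead(D) = −4x³ ÷ −x³ = 4. Subtract (4)·D = −4x³ + 20x² + 36x − 24. Remainder: −6x.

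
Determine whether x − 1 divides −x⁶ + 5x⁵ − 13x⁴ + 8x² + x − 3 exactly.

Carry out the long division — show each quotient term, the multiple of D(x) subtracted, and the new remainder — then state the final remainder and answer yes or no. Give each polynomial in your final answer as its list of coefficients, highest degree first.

R = [-3], so D(x) is not a factor of P(x). no

Step 1: lead(−x⁶ + 5x⁵ − 13x⁴ + 8x² + x − 3) ÷ lead(D) = −x⁶ ÷ x = −x⁵. Subtract (−x⁵)·D = −x⁶ + x⁵. Remainder: 4x⁵ − 13x⁴ + 8x² + x − 3.
Step 2: lead(4x⁵ − 13x⁴ + 8x² + x − 3) ÷ lead(D) = 4x⁵ ÷ x = 4x⁴. Subtract (4x⁴)·D = 4x⁵ − 4x⁴. Remainder: −9x⁴ + 8x² + x − 3.
Step 3: lead(−9x⁴ + 8x² + x − 3) ÷ lead(D) = −9x⁴ ÷ x = −9x³. Subtract (−9x³)·D = −9x⁴ + 9x³. Remainder: −9x³ + 8x² + x − 3.
Step 4: lead(−9x³ + 8x² + x − 3) ÷ lead(D) = −9x³ ÷ x = −9x². Subtract (−9x²)·D = −9x³ + 9x². Remainder: −x² + x − 3.
Step 5: lead(−x² + x − 3) ÷ lead(D) = −x² ÷ x = −x. Subtract (−x)·D = −x² + x. Remainder: −3.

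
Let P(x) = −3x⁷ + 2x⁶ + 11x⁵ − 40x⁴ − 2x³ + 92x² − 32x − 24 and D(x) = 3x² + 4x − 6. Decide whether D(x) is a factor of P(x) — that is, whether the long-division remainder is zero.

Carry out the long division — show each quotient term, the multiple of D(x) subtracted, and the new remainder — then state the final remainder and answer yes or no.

Step 1: lead(−3x⁷ + 2x⁶ + 11x⁵ − 40x⁴ − 2x³ + 92x² − 32x − 24) ÷ lead(D) = −3x⁷ ÷ 3x² = −x⁵. Subtract (−x⁵)·D = −3x⁷ − 4x⁶ + 6x⁵. Remainder: 6x⁶ + 5x⁵ − 40x⁴ − 2x³ + 92x² − 32x − 24.
Step 2: lead(6x⁶ + 5x⁵ − 40x⁴ − 2x³ + 92x² − 32x − 24) ÷ lead(D) = 6x⁶ ÷ 3x² = 2x⁴. Subtract (2x⁴)·D = 6x⁶ + 8x⁵ − 12x⁴. Remainder: −3x⁵ − 28x⁴ − 2x³ + 92x² − 32x − 24.
Step 3: lead(−3x⁵ − 28x⁴ − 2x³ + 92x² − 32x − 24) ÷ lead(D) = −3x⁵ ÷ 3x² = −x³. Subtract (−x³)·D = −3x⁵ − 4x⁴ + 6x³. Remainder: −24x⁴ − 8x³ + 92x² − 32x − 24.
Step 4: lead(−24x⁴ − 8x³ + 92x² − 32x − 24) ÷ lead(D) = −24x⁴ ÷ 3x² = −8x². Subtract (−8x²)·D = −24x⁴ − 32x³ + 48x². Remainder: 24x³ + 44x² − 32x − 24.
Step 5: lead(24x³ + 44x² − 32x − 24) ÷ lead(D) = 24x³ ÷ 3x² = 8x. Subtract (8x)·D = 24x³ + 32x² − 48x. Remainder: 12x² + 16x − 24.
Step 6: lead(12x² + 16x − 24) ÷ lead(D) = 12x² ÷ 3x² = 4. Subtract (4)·D = 12x² + 16x − 24. Remainder: 0.

R(x) = 0, so D(x) is a factor of P(x). yes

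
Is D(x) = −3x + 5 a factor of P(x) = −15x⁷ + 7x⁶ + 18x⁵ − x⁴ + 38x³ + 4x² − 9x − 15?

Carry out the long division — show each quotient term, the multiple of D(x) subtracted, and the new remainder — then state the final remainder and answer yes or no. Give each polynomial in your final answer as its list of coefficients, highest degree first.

Step 1: lead(−15x⁷ + 7x⁶ + 18x⁵ − x⁴ + 38x³ + 4x² − 9x − 15) ÷ lead(D) = −15x⁷ ÷ −3x = 5x⁶. Subtract (5x⁶)·D = −15x⁷ + 25x⁶. Remainder: −18x⁶ + 18x⁵ − x⁴ + 38x³ + 4x² − 9x − 15.
Step 2: lead(−18x⁶ + 18x⁵ − x⁴ + 38x³ + 4x² − 9x − 15) ÷ lead(D) = −18x⁶ ÷ −3x = 6x⁵. Subtract (6x⁵)·D = −18x⁶ + 30x⁵. Remainder: −12x⁵ − x⁴ + 38x³ + 4x² − 9x − 15.
Step 3: lead(−12x⁵ − x⁴ + 38x³ + 4x² − 9x − 15) ÷ lead(D) = −12x⁵ ÷ −3x = 4x⁴. Subtract (4x⁴)·D = −12x⁵ + 20x⁴. Remainder: −21x⁴ + 38x³ + 4x² − 9x − 15.
Step 4: lead(−21x⁴ + 38x³ + 4x² − 9x − 15) ÷ lead(D) = −21x⁴ ÷ −3x = 7x³. Subtract (7x³)·D = −21x⁴ + 35x³. Remainder: 3x³ + 4x² − 9x − 15.
Step 5: lead(3x³ + 4x² − 9x − 15) ÷ lead(D) = 3x³ ÷ −3x = −x². Subtract (−x²)·D = 3x³ − 5x². Remainder: 9x² − 9x − 15.
Step 6: lead(9x² − 9x − 15) ÷ lead(D) = 9x² ÷ −3x = −3x. Subtract (−3x)·D = 9x² − 15x. Remainder: 6x − 15.
Step 7: lead(6x − 15) ÷ lead(D) = 6x ÷ −3x = −2. Subtract (−2)·D = 6x − 10. Remainder: −5.

R = [-5], so D(x) is not a factor of P(x). no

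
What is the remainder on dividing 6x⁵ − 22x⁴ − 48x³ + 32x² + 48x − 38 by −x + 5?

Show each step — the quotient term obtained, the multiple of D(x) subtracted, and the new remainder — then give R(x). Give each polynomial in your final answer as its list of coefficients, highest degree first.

R = [2]

Step 1: lead(6x⁵ − 22x⁴ − 48x³ + 32x² + 48x − 38) ÷ lead(D) = 6x⁵ ÷ −x = −6x⁴. Subtract (−6x⁴)·D = 6x⁵ − 30x⁴. Remainder: 8x⁴ − 48x³ + 32x² + 48x − 38.
Step 2: lead(8x⁴ − 48x³ + 32x² + 48x − 38) ÷ lead(D) = 8x⁴ ÷ −x = −8x³. Subtract (−8x³)·D = 8x⁴ − 40x³. Remainder: −8x³ + 32x² + 48x − 38.
Step 3: lead(−8x³ + 32x² + 48x − 38) ÷ lead(D) = −8x³ ÷ −x = 8x². Subtract (8x²)·D = −8x³ + 40x². Remainder: −8x² + 48x − 38.
Step 4: lead(−8x² + 48x − 38) ÷ lead(D) = −8x² ÷ −x = 8x. Subtract (8x)·D = −8x² + 40x. Remainder: 8x − 38.
Step 5: lead(8x − 38) ÷ lead(D) = 8x ÷ −x = −8. Subtract (−8)·D = 8x − 40. Remainder: 2.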